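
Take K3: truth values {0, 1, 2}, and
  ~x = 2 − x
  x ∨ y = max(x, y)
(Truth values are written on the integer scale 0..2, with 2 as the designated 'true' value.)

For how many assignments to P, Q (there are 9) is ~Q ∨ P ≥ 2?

5

P = 0, Q = 0 ↦ 2  ≥
P = 0, Q = 1 ↦ 1  <
P = 0, Q = 2 ↦ 0  <
P = 1, Q = 0 ↦ 2  ≥
P = 1, Q = 1 ↦ 1  <
P = 1, Q = 2 ↦ 1  <
P = 2, Q = 0 ↦ 2  ≥
P = 2, Q = 1 ↦ 2  ≥
P = 2, Q = 2 ↦ 2  ≥
So 5 of the 9 assignments meet the threshold.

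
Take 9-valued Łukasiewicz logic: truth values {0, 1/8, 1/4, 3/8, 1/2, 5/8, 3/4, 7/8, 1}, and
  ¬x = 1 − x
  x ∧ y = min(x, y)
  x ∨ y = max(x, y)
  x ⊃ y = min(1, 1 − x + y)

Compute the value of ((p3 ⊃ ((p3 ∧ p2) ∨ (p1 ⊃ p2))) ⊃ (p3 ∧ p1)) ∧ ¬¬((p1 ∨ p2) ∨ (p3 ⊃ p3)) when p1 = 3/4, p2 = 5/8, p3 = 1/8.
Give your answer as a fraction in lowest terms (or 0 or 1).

1/8

p3 ∧ p2 = 1/8 ∧ 5/8 = 1/8
p1 ⊃ p2 = 3/4 ⊃ 5/8 = 7/8
(p3 ∧ p2) ∨ (p1 ⊃ p2) = 1/8 ∨ 7/8 = 7/8
p3 ⊃ ((p3 ∧ p2) ∨ (p1 ⊃ p2)) = 1/8 ⊃ 7/8 = 1
p3 ∧ p1 = 1/8 ∧ 3/4 = 1/8
(p3 ⊃ ((p3 ∧ p2) ∨ (p1 ⊃ p2))) ⊃ (p3 ∧ p1) = 1 ⊃ 1/8 = 1/8
p1 ∨ p2 = 3/4 ∨ 5/8 = 3/4
p3 ⊃ p3 = 1/8 ⊃ 1/8 = 1
(p1 ∨ p2) ∨ (p3 ⊃ p3) = 3/4 ∨ 1 = 1
¬((p1 ∨ p2) ∨ (p3 ⊃ p3)) = ¬1 = 0
¬¬((p1 ∨ p2) ∨ (p3 ⊃ p3)) = ¬0 = 1
((p3 ⊃ ((p3 ∧ p2) ∨ (p1 ⊃ p2))) ⊃ (p3 ∧ p1)) ∧ ¬¬((p1 ∨ p2) ∨ (p3 ⊃ p3)) = 1/8 ∧ 1 = 1/8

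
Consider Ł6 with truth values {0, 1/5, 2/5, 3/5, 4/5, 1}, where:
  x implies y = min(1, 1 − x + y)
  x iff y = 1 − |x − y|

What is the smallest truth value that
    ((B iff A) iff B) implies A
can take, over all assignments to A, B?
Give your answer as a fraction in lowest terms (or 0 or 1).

1/5

Take A = 0, B = 2/5:
B iff A = 2/5 iff 0 = 3/5
(B iff A) iff B = 3/5 iff 2/5 = 4/5
((B iff A) iff B) implies A = 4/5 implies 0 = 1/5
No assignment yields a value below 1/5, so this is the minimum.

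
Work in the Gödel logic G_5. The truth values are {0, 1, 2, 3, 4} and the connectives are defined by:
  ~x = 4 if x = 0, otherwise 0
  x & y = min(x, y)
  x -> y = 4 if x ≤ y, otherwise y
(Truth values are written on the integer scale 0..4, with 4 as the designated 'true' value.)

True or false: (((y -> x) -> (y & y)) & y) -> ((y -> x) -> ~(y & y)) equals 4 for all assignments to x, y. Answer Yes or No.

Counterexample: take x = 1, y = 1.
y -> x = 1 -> 1 = 4
y & y = 1 & 1 = 1
(y -> x) -> (y & y) = 4 -> 1 = 1
((y -> x) -> (y & y)) & y = 1 & 1 = 1
y -> x = 1 -> 1 = 4
y & y = 1 & 1 = 1
~(y & y) = ~1 = 0
(y -> x) -> ~(y & y) = 4 -> 0 = 0
(((y -> x) -> (y & y)) & y) -> ((y -> x) -> ~(y & y)) = 1 -> 0 = 0
This gives 0 ≠ 4.

No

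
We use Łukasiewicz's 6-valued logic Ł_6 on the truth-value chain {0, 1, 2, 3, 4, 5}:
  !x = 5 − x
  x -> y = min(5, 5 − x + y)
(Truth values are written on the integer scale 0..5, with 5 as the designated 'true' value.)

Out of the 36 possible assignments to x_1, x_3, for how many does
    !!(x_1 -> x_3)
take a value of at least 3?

value 5: 21 assignments (counts)
value 4: 5 assignments (counts)
value 3: 4 assignments (counts)
value 2: 3 assignments
value 1: 2 assignments
value 0: 1 assignment
So 30 of the 36 assignments meet the threshold.

30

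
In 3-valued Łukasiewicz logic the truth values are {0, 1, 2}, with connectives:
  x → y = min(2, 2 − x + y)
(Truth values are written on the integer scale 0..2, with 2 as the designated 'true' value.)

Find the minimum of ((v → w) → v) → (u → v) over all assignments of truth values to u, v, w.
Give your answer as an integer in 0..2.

Take u = 2, v = 1, w = 0:
v → w = 1 → 0 = 1
(v → w) → v = 1 → 1 = 2
u → v = 2 → 1 = 1
((v → w) → v) → (u → v) = 2 → 1 = 1
No assignment yields a value below 1, so this is the minimum.

1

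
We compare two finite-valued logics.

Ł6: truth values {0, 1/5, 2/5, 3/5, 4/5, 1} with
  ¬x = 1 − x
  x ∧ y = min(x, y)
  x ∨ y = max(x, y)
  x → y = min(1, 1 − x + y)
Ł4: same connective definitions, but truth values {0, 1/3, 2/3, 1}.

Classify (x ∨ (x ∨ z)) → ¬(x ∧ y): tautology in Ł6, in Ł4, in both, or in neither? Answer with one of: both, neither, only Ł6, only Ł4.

In Ł6: at x = 1/5, y = 1/5, z = 1 the value is 4/5 — not a tautology.
In Ł4: at x = 1/3, y = 1/3, z = 1 the value is 2/3 — not a tautology.

neither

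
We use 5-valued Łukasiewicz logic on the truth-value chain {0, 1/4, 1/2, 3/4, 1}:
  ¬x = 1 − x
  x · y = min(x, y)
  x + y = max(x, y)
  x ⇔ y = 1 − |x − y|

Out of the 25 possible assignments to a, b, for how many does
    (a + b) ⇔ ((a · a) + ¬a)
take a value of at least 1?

value 1: 14 assignments (counts)
value 3/4: 5 assignments
value 1/2: 4 assignments
value 1/4: 1 assignment
value 0: 1 assignment
So 14 of the 25 assignments meet the threshold.

14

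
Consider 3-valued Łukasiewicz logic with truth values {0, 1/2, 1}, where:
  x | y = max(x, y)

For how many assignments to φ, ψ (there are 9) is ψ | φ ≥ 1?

5

φ = 0, ψ = 0 ↦ 0  <
φ = 0, ψ = 1/2 ↦ 1/2  <
φ = 0, ψ = 1 ↦ 1  ≥
φ = 1/2, ψ = 0 ↦ 1/2  <
φ = 1/2, ψ = 1/2 ↦ 1/2  <
φ = 1/2, ψ = 1 ↦ 1  ≥
φ = 1, ψ = 0 ↦ 1  ≥
φ = 1, ψ = 1/2 ↦ 1  ≥
φ = 1, ψ = 1 ↦ 1  ≥
So 5 of the 9 assignments meet the threshold.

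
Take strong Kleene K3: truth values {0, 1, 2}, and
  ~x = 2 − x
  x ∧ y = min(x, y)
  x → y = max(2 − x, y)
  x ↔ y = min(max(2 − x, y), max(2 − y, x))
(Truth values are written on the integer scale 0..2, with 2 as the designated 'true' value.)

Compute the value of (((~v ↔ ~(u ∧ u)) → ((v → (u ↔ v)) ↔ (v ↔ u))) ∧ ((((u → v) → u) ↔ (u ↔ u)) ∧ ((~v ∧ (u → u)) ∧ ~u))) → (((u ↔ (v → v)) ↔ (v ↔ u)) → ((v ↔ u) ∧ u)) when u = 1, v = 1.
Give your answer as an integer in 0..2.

1

~v = ~1 = 1
u ∧ u = 1 ∧ 1 = 1
~(u ∧ u) = ~1 = 1
~v ↔ ~(u ∧ u) = 1 ↔ 1 = 1
u ↔ v = 1 ↔ 1 = 1
v → (u ↔ v) = 1 → 1 = 1
v ↔ u = 1 ↔ 1 = 1
(v → (u ↔ v)) ↔ (v ↔ u) = 1 ↔ 1 = 1
(~v ↔ ~(u ∧ u)) → ((v → (u ↔ v)) ↔ (v ↔ u)) = 1 → 1 = 1
u → v = 1 → 1 = 1
(u → v) → u = 1 → 1 = 1
u ↔ u = 1 ↔ 1 = 1
((u → v) → u) ↔ (u ↔ u) = 1 ↔ 1 = 1
~v = ~1 = 1
u → u = 1 → 1 = 1
~v ∧ (u → u) = 1 ∧ 1 = 1
~u = ~1 = 1
(~v ∧ (u → u)) ∧ ~u = 1 ∧ 1 = 1
(((u → v) → u) ↔ (u ↔ u)) ∧ ((~v ∧ (u → u)) ∧ ~u) = 1 ∧ 1 = 1
((~v ↔ ~(u ∧ u)) → ((v → (u ↔ v)) ↔ (v ↔ u))) ∧ ((((u → v) → u) ↔ (u ↔ u)) ∧ ((~v ∧ (u → u)) ∧ ~u)) = 1 ∧ 1 = 1
v → v = 1 → 1 = 1
u ↔ (v → v) = 1 ↔ 1 = 1
v ↔ u = 1 ↔ 1 = 1
(u ↔ (v → v)) ↔ (v ↔ u) = 1 ↔ 1 = 1
v ↔ u = 1 ↔ 1 = 1
(v ↔ u) ∧ u = 1 ∧ 1 = 1
((u ↔ (v → v)) ↔ (v ↔ u)) → ((v ↔ u) ∧ u) = 1 → 1 = 1
(((~v ↔ ~(u ∧ u)) → ((v → (u ↔ v)) ↔ (v ↔ u))) ∧ ((((u → v) → u) ↔ (u ↔ u)) ∧ ((~v ∧ (u → u)) ∧ ~u))) → (((u ↔ (v → v)) ↔ (v ↔ u)) → ((v ↔ u) ∧ u)) = 1 → 1 = 1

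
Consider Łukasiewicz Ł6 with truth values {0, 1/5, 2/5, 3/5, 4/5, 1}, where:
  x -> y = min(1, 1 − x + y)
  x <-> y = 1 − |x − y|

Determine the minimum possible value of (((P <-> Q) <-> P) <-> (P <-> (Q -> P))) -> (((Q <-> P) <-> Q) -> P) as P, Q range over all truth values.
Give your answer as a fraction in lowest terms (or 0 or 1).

Take P = 0, Q = 2/5:
P <-> Q = 0 <-> 2/5 = 3/5
(P <-> Q) <-> P = 3/5 <-> 0 = 2/5
Q -> P = 2/5 -> 0 = 3/5
P <-> (Q -> P) = 0 <-> 3/5 = 2/5
((P <-> Q) <-> P) <-> (P <-> (Q -> P)) = 2/5 <-> 2/5 = 1
Q <-> P = 2/5 <-> 0 = 3/5
(Q <-> P) <-> Q = 3/5 <-> 2/5 = 4/5
((Q <-> P) <-> Q) -> P = 4/5 -> 0 = 1/5
(((P <-> Q) <-> P) <-> (P <-> (Q -> P))) -> (((Q <-> P) <-> Q) -> P) = 1 -> 1/5 = 1/5
No assignment yields a value below 1/5, so this is the minimum.

1/5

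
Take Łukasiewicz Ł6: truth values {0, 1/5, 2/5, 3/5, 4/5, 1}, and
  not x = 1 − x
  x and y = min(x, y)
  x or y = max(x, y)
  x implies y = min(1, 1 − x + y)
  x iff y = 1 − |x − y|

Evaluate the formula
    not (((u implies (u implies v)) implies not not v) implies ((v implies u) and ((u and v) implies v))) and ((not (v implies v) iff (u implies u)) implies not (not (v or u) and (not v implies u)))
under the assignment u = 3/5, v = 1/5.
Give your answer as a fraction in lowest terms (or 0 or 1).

0

u implies v = 3/5 implies 1/5 = 3/5
u implies (u implies v) = 3/5 implies 3/5 = 1
not v = not 1/5 = 4/5
not not v = not 4/5 = 1/5
(u implies (u implies v)) implies not not v = 1 implies 1/5 = 1/5
v implies u = 1/5 implies 3/5 = 1
u and v = 3/5 and 1/5 = 1/5
(u and v) implies v = 1/5 implies 1/5 = 1
(v implies u) and ((u and v) implies v) = 1 and 1 = 1
((u implies (u implies v)) implies not not v) implies ((v implies u) and ((u and v) implies v)) = 1/5 implies 1 = 1
not (((u implies (u implies v)) implies not not v) implies ((v implies u) and ((u and v) implies v))) = not 1 = 0
v implies v = 1/5 implies 1/5 = 1
not (v implies v) = not 1 = 0
u implies u = 3/5 implies 3/5 = 1
not (v implies v) iff (u implies u) = 0 iff 1 = 0
v or u = 1/5 or 3/5 = 3/5
not (v or u) = not 3/5 = 2/5
not v = not 1/5 = 4/5
not v implies u = 4/5 implies 3/5 = 4/5
not (v or u) and (not v implies u) = 2/5 and 4/5 = 2/5
not (not (v or u) and (not v implies u)) = not 2/5 = 3/5
(not (v implies v) iff (u implies u)) implies not (not (v or u) and (not v implies u)) = 0 implies 3/5 = 1
not (((u implies (u implies v)) implies not not v) implies ((v implies u) and ((u and v) implies v))) and ((not (v implies v) iff (u implies u)) implies not (not (v or u) and (not v implies u))) = 0 and 1 = 0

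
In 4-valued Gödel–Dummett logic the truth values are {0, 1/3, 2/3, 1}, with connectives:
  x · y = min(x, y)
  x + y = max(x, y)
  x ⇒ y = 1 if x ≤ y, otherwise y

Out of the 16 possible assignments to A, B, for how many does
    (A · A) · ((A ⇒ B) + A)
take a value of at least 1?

A = 0, B = 0 ↦ 0  <
A = 0, B = 1/3 ↦ 0  <
A = 0, B = 2/3 ↦ 0  <
A = 0, B = 1 ↦ 0  <
A = 1/3, B = 0 ↦ 1/3  <
A = 1/3, B = 1/3 ↦ 1/3  <
A = 1/3, B = 2/3 ↦ 1/3  <
A = 1/3, B = 1 ↦ 1/3  <
A = 2/3, B = 0 ↦ 2/3  <
A = 2/3, B = 1/3 ↦ 2/3  <
A = 2/3, B = 2/3 ↦ 2/3  <
A = 2/3, B = 1 ↦ 2/3  <
A = 1, B = 0 ↦ 1  ≥
A = 1, B = 1/3 ↦ 1  ≥
A = 1, B = 2/3 ↦ 1  ≥
A = 1, B = 1 ↦ 1  ≥
So 4 of the 16 assignments meet the threshold.

4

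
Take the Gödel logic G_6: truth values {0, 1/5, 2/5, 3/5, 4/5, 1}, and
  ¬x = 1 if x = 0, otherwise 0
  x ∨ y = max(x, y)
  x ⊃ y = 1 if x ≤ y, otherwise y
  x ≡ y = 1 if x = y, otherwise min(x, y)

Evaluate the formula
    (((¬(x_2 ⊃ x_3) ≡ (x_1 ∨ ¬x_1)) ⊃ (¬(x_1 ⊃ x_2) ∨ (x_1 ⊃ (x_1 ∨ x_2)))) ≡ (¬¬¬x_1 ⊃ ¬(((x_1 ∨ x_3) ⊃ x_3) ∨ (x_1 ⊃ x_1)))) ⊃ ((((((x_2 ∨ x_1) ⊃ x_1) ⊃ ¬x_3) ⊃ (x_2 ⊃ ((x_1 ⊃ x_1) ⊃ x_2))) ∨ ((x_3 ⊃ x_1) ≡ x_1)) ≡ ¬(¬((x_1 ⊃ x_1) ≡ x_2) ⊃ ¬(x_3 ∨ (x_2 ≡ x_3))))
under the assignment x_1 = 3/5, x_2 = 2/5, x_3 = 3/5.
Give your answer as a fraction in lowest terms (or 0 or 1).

0

x_2 ⊃ x_3 = 2/5 ⊃ 3/5 = 1
¬(x_2 ⊃ x_3) = ¬1 = 0
¬x_1 = ¬3/5 = 0
x_1 ∨ ¬x_1 = 3/5 ∨ 0 = 3/5
¬(x_2 ⊃ x_3) ≡ (x_1 ∨ ¬x_1) = 0 ≡ 3/5 = 0
x_1 ⊃ x_2 = 3/5 ⊃ 2/5 = 2/5
¬(x_1 ⊃ x_2) = ¬2/5 = 0
x_1 ∨ x_2 = 3/5 ∨ 2/5 = 3/5
x_1 ⊃ (x_1 ∨ x_2) = 3/5 ⊃ 3/5 = 1
¬(x_1 ⊃ x_2) ∨ (x_1 ⊃ (x_1 ∨ x_2)) = 0 ∨ 1 = 1
(¬(x_2 ⊃ x_3) ≡ (x_1 ∨ ¬x_1)) ⊃ (¬(x_1 ⊃ x_2) ∨ (x_1 ⊃ (x_1 ∨ x_2))) = 0 ⊃ 1 = 1
¬x_1 = ¬3/5 = 0
¬¬x_1 = ¬0 = 1
¬¬¬x_1 = ¬1 = 0
x_1 ∨ x_3 = 3/5 ∨ 3/5 = 3/5
(x_1 ∨ x_3) ⊃ x_3 = 3/5 ⊃ 3/5 = 1
x_1 ⊃ x_1 = 3/5 ⊃ 3/5 = 1
((x_1 ∨ x_3) ⊃ x_3) ∨ (x_1 ⊃ x_1) = 1 ∨ 1 = 1
¬(((x_1 ∨ x_3) ⊃ x_3) ∨ (x_1 ⊃ x_1)) = ¬1 = 0
¬¬¬x_1 ⊃ ¬(((x_1 ∨ x_3) ⊃ x_3) ∨ (x_1 ⊃ x_1)) = 0 ⊃ 0 = 1
((¬(x_2 ⊃ x_3) ≡ (x_1 ∨ ¬x_1)) ⊃ (¬(x_1 ⊃ x_2) ∨ (x_1 ⊃ (x_1 ∨ x_2)))) ≡ (¬¬¬x_1 ⊃ ¬(((x_1 ∨ x_3) ⊃ x_3) ∨ (x_1 ⊃ x_1))) = 1 ≡ 1 = 1
x_2 ∨ x_1 = 2/5 ∨ 3/5 = 3/5
(x_2 ∨ x_1) ⊃ x_1 = 3/5 ⊃ 3/5 = 1
¬x_3 = ¬3/5 = 0
((x_2 ∨ x_1) ⊃ x_1) ⊃ ¬x_3 = 1 ⊃ 0 = 0
x_1 ⊃ x_1 = 3/5 ⊃ 3/5 = 1
(x_1 ⊃ x_1) ⊃ x_2 = 1 ⊃ 2/5 = 2/5
x_2 ⊃ ((x_1 ⊃ x_1) ⊃ x_2) = 2/5 ⊃ 2/5 = 1
(((x_2 ∨ x_1) ⊃ x_1) ⊃ ¬x_3) ⊃ (x_2 ⊃ ((x_1 ⊃ x_1) ⊃ x_2)) = 0 ⊃ 1 = 1
x_3 ⊃ x_1 = 3/5 ⊃ 3/5 = 1
(x_3 ⊃ x_1) ≡ x_1 = 1 ≡ 3/5 = 3/5
((((x_2 ∨ x_1) ⊃ x_1) ⊃ ¬x_3) ⊃ (x_2 ⊃ ((x_1 ⊃ x_1) ⊃ x_2))) ∨ ((x_3 ⊃ x_1) ≡ x_1) = 1 ∨ 3/5 = 1
x_1 ⊃ x_1 = 3/5 ⊃ 3/5 = 1
(x_1 ⊃ x_1) ≡ x_2 = 1 ≡ 2/5 = 2/5
¬((x_1 ⊃ x_1) ≡ x_2) = ¬2/5 = 0
x_2 ≡ x_3 = 2/5 ≡ 3/5 = 2/5
x_3 ∨ (x_2 ≡ x_3) = 3/5 ∨ 2/5 = 3/5
¬(x_3 ∨ (x_2 ≡ x_3)) = ¬3/5 = 0
¬((x_1 ⊃ x_1) ≡ x_2) ⊃ ¬(x_3 ∨ (x_2 ≡ x_3)) = 0 ⊃ 0 = 1
¬(¬((x_1 ⊃ x_1) ≡ x_2) ⊃ ¬(x_3 ∨ (x_2 ≡ x_3))) = ¬1 = 0
(((((x_2 ∨ x_1) ⊃ x_1) ⊃ ¬x_3) ⊃ (x_2 ⊃ ((x_1 ⊃ x_1) ⊃ x_2))) ∨ ((x_3 ⊃ x_1) ≡ x_1)) ≡ ¬(¬((x_1 ⊃ x_1) ≡ x_2) ⊃ ¬(x_3 ∨ (x_2 ≡ x_3))) = 1 ≡ 0 = 0
(((¬(x_2 ⊃ x_3) ≡ (x_1 ∨ ¬x_1)) ⊃ (¬(x_1 ⊃ x_2) ∨ (x_1 ⊃ (x_1 ∨ x_2)))) ≡ (¬¬¬x_1 ⊃ ¬(((x_1 ∨ x_3) ⊃ x_3) ∨ (x_1 ⊃ x_1)))) ⊃ ((((((x_2 ∨ x_1) ⊃ x_1) ⊃ ¬x_3) ⊃ (x_2 ⊃ ((x_1 ⊃ x_1) ⊃ x_2))) ∨ ((x_3 ⊃ x_1) ≡ x_1)) ≡ ¬(¬((x_1 ⊃ x_1) ≡ x_2) ⊃ ¬(x_3 ∨ (x_2 ≡ x_3)))) = 1 ⊃ 0 = 0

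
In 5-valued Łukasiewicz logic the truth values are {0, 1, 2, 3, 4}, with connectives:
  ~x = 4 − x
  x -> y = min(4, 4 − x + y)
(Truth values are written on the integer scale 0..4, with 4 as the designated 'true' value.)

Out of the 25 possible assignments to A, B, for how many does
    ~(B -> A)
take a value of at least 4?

1

value 4: 1 assignment (counts)
value 3: 2 assignments
value 2: 3 assignments
value 1: 4 assignments
value 0: 15 assignments
So 1 of the 25 assignments meets the threshold.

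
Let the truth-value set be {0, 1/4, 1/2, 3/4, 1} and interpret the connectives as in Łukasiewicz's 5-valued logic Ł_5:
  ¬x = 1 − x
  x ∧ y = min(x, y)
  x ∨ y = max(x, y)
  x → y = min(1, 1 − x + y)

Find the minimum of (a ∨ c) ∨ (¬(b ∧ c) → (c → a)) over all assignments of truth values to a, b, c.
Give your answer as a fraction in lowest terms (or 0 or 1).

Take a = 0, b = 0, c = 1/2:
a ∨ c = 0 ∨ 1/2 = 1/2
b ∧ c = 0 ∧ 1/2 = 0
¬(b ∧ c) = ¬0 = 1
c → a = 1/2 → 0 = 1/2
¬(b ∧ c) → (c → a) = 1 → 1/2 = 1/2
(a ∨ c) ∨ (¬(b ∧ c) → (c → a)) = 1/2 ∨ 1/2 = 1/2
No assignment yields a value below 1/2, so this is the minimum.

1/2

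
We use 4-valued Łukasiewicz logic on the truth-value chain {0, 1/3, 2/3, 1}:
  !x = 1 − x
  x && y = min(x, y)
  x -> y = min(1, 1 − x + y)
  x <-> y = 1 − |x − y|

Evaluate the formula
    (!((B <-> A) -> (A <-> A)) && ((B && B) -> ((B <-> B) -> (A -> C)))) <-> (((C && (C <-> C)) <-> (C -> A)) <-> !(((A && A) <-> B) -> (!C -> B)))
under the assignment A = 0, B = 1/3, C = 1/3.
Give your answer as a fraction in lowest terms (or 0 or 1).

B <-> A = 1/3 <-> 0 = 2/3
A <-> A = 0 <-> 0 = 1
(B <-> A) -> (A <-> A) = 2/3 -> 1 = 1
!((B <-> A) -> (A <-> A)) = !1 = 0
B && B = 1/3 && 1/3 = 1/3
B <-> B = 1/3 <-> 1/3 = 1
A -> C = 0 -> 1/3 = 1
(B <-> B) -> (A -> C) = 1 -> 1 = 1
(B && B) -> ((B <-> B) -> (A -> C)) = 1/3 -> 1 = 1
!((B <-> A) -> (A <-> A)) && ((B && B) -> ((B <-> B) -> (A -> C))) = 0 && 1 = 0
C <-> C = 1/3 <-> 1/3 = 1
C && (C <-> C) = 1/3 && 1 = 1/3
C -> A = 1/3 -> 0 = 2/3
(C && (C <-> C)) <-> (C -> A) = 1/3 <-> 2/3 = 2/3
A && A = 0 && 0 = 0
(A && A) <-> B = 0 <-> 1/3 = 2/3
!C = !1/3 = 2/3
!C -> B = 2/3 -> 1/3 = 2/3
((A && A) <-> B) -> (!C -> B) = 2/3 -> 2/3 = 1
!(((A && A) <-> B) -> (!C -> B)) = !1 = 0
((C && (C <-> C)) <-> (C -> A)) <-> !(((A && A) <-> B) -> (!C -> B)) = 2/3 <-> 0 = 1/3
(!((B <-> A) -> (A <-> A)) && ((B && B) -> ((B <-> B) -> (A -> C)))) <-> (((C && (C <-> C)) <-> (C -> A)) <-> !(((A && A) <-> B) -> (!C -> B))) = 0 <-> 1/3 = 2/3

2/3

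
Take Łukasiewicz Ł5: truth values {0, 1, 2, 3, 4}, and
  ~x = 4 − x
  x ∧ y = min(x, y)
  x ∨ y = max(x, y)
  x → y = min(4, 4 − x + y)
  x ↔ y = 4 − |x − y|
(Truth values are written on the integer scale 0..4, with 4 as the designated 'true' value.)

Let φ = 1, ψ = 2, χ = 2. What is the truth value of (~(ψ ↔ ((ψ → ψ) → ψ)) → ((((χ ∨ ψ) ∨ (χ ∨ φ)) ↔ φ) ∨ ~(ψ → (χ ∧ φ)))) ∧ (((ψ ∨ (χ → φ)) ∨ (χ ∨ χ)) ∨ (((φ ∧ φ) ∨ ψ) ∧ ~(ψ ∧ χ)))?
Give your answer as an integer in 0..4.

3

ψ → ψ = 2 → 2 = 4
(ψ → ψ) → ψ = 4 → 2 = 2
ψ ↔ ((ψ → ψ) → ψ) = 2 ↔ 2 = 4
~(ψ ↔ ((ψ → ψ) → ψ)) = ~4 = 0
χ ∨ ψ = 2 ∨ 2 = 2
χ ∨ φ = 2 ∨ 1 = 2
(χ ∨ ψ) ∨ (χ ∨ φ) = 2 ∨ 2 = 2
((χ ∨ ψ) ∨ (χ ∨ φ)) ↔ φ = 2 ↔ 1 = 3
χ ∧ φ = 2 ∧ 1 = 1
ψ → (χ ∧ φ) = 2 → 1 = 3
~(ψ → (χ ∧ φ)) = ~3 = 1
(((χ ∨ ψ) ∨ (χ ∨ φ)) ↔ φ) ∨ ~(ψ → (χ ∧ φ)) = 3 ∨ 1 = 3
~(ψ ↔ ((ψ → ψ) → ψ)) → ((((χ ∨ ψ) ∨ (χ ∨ φ)) ↔ φ) ∨ ~(ψ → (χ ∧ φ))) = 0 → 3 = 4
χ → φ = 2 → 1 = 3
ψ ∨ (χ → φ) = 2 ∨ 3 = 3
χ ∨ χ = 2 ∨ 2 = 2
(ψ ∨ (χ → φ)) ∨ (χ ∨ χ) = 3 ∨ 2 = 3
φ ∧ φ = 1 ∧ 1 = 1
(φ ∧ φ) ∨ ψ = 1 ∨ 2 = 2
ψ ∧ χ = 2 ∧ 2 = 2
~(ψ ∧ χ) = ~2 = 2
((φ ∧ φ) ∨ ψ) ∧ ~(ψ ∧ χ) = 2 ∧ 2 = 2
((ψ ∨ (χ → φ)) ∨ (χ ∨ χ)) ∨ (((φ ∧ φ) ∨ ψ) ∧ ~(ψ ∧ χ)) = 3 ∨ 2 = 3
(~(ψ ↔ ((ψ → ψ) → ψ)) → ((((χ ∨ ψ) ∨ (χ ∨ φ)) ↔ φ) ∨ ~(ψ → (χ ∧ φ)))) ∧ (((ψ ∨ (χ → φ)) ∨ (χ ∨ χ)) ∨ (((φ ∧ φ) ∨ ψ) ∧ ~(ψ ∧ χ))) = 4 ∧ 3 = 3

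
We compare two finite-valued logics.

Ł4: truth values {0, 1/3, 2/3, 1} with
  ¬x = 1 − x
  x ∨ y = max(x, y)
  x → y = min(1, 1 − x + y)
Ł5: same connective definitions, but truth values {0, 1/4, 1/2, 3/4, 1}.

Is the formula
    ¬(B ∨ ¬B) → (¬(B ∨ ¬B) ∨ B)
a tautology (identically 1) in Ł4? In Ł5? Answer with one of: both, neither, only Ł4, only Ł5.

both

In Ł4: every assignment gives 1 — tautology.
In Ł5: every assignment gives 1 — tautology.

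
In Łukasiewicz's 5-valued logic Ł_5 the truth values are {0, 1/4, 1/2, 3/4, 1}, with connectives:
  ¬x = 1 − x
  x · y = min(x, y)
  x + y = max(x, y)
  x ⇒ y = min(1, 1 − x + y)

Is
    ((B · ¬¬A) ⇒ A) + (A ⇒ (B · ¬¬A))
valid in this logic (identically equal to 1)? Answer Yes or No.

At A = 1/2, B = 1/4, for instance:
¬A = ¬1/2 = 1/2
¬¬A = ¬1/2 = 1/2
B · ¬¬A = 1/4 · 1/2 = 1/4
(B · ¬¬A) ⇒ A = 1/4 ⇒ 1/2 = 1
A ⇒ (B · ¬¬A) = 1/2 ⇒ 1/4 = 3/4
((B · ¬¬A) ⇒ A) + (A ⇒ (B · ¬¬A)) = 1 + 3/4 = 1
and checking the remaining 24 assignments likewise gives ≥ 1 in every case.

Yes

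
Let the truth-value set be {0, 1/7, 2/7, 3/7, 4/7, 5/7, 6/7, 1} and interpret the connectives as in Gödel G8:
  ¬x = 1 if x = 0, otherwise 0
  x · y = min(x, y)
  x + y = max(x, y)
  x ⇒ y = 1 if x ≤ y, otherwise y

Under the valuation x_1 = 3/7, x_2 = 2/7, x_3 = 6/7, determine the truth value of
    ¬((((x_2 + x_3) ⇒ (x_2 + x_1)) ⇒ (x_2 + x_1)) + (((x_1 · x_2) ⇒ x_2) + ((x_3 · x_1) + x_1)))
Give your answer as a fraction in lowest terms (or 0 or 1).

0

x_2 + x_3 = 2/7 + 6/7 = 6/7
x_2 + x_1 = 2/7 + 3/7 = 3/7
(x_2 + x_3) ⇒ (x_2 + x_1) = 6/7 ⇒ 3/7 = 3/7
x_2 + x_1 = 2/7 + 3/7 = 3/7
((x_2 + x_3) ⇒ (x_2 + x_1)) ⇒ (x_2 + x_1) = 3/7 ⇒ 3/7 = 1
x_1 · x_2 = 3/7 · 2/7 = 2/7
(x_1 · x_2) ⇒ x_2 = 2/7 ⇒ 2/7 = 1
x_3 · x_1 = 6/7 · 3/7 = 3/7
(x_3 · x_1) + x_1 = 3/7 + 3/7 = 3/7
((x_1 · x_2) ⇒ x_2) + ((x_3 · x_1) + x_1) = 1 + 3/7 = 1
(((x_2 + x_3) ⇒ (x_2 + x_1)) ⇒ (x_2 + x_1)) + (((x_1 · x_2) ⇒ x_2) + ((x_3 · x_1) + x_1)) = 1 + 1 = 1
¬((((x_2 + x_3) ⇒ (x_2 + x_1)) ⇒ (x_2 + x_1)) + (((x_1 · x_2) ⇒ x_2) + ((x_3 · x_1) + x_1))) = ¬1 = 0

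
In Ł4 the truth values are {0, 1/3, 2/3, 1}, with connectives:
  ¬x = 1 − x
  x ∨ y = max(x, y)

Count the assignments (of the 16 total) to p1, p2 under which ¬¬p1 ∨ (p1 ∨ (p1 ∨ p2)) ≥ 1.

7

p1 = 0, p2 = 0 ↦ 0  <
p1 = 0, p2 = 1/3 ↦ 1/3  <
p1 = 0, p2 = 2/3 ↦ 2/3  <
p1 = 0, p2 = 1 ↦ 1  ≥
p1 = 1/3, p2 = 0 ↦ 1/3  <
p1 = 1/3, p2 = 1/3 ↦ 1/3  <
p1 = 1/3, p2 = 2/3 ↦ 2/3  <
p1 = 1/3, p2 = 1 ↦ 1  ≥
p1 = 2/3, p2 = 0 ↦ 2/3  <
p1 = 2/3, p2 = 1/3 ↦ 2/3  <
p1 = 2/3, p2 = 2/3 ↦ 2/3  <
p1 = 2/3, p2 = 1 ↦ 1  ≥
p1 = 1, p2 = 0 ↦ 1  ≥
p1 = 1, p2 = 1/3 ↦ 1  ≥
p1 = 1, p2 = 2/3 ↦ 1  ≥
p1 = 1, p2 = 1 ↦ 1  ≥
So 7 of the 16 assignments meet the threshold.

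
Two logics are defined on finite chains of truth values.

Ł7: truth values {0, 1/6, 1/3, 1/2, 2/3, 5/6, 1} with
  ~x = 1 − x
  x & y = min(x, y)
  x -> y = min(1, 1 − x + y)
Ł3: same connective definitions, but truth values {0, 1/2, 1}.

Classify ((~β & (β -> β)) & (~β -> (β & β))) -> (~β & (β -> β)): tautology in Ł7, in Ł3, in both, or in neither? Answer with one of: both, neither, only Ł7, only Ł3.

In Ł7: every assignment gives 1 — tautology.
In Ł3: every assignment gives 1 — tautology.

both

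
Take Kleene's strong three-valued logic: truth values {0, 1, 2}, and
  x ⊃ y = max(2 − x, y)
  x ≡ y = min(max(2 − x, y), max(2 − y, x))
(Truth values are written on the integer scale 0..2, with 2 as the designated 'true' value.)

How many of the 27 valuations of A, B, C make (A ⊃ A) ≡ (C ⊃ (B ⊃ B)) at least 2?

14

value 2: 14 assignments (counts)
value 1: 13 assignments
So 14 of the 27 assignments meet the threshold.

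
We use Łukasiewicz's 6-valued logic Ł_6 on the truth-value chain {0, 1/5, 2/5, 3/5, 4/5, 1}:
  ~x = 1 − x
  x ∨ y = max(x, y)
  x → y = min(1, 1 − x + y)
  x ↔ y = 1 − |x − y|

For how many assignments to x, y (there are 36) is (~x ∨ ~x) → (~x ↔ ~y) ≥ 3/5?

value 1: 27 assignments (counts)
value 4/5: 3 assignments (counts)
value 3/5: 2 assignments (counts)
value 2/5: 2 assignments
value 1/5: 1 assignment
value 0: 1 assignment
So 32 of the 36 assignments meet the threshold.

32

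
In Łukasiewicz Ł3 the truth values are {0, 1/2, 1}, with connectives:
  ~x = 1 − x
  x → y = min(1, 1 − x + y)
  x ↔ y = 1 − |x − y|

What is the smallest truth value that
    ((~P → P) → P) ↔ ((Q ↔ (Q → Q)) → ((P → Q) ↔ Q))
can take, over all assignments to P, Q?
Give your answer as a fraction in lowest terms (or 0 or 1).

1/2

Take P = 1/2, Q = 0:
~P = ~1/2 = 1/2
~P → P = 1/2 → 1/2 = 1
(~P → P) → P = 1 → 1/2 = 1/2
Q → Q = 0 → 0 = 1
Q ↔ (Q → Q) = 0 ↔ 1 = 0
P → Q = 1/2 → 0 = 1/2
(P → Q) ↔ Q = 1/2 ↔ 0 = 1/2
(Q ↔ (Q → Q)) → ((P → Q) ↔ Q) = 0 → 1/2 = 1
((~P → P) → P) ↔ ((Q ↔ (Q → Q)) → ((P → Q) ↔ Q)) = 1/2 ↔ 1 = 1/2
No assignment yields a value below 1/2, so this is the minimum.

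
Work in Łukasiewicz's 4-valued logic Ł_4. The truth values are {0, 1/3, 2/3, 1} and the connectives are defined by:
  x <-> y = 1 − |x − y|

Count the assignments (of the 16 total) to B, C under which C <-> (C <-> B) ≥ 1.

B = 0, C = 0 ↦ 0  <
B = 0, C = 1/3 ↦ 2/3  <
B = 0, C = 2/3 ↦ 2/3  <
B = 0, C = 1 ↦ 0  <
B = 1/3, C = 0 ↦ 1/3  <
B = 1/3, C = 1/3 ↦ 1/3  <
B = 1/3, C = 2/3 ↦ 1  ≥
B = 1/3, C = 1 ↦ 1/3  <
B = 2/3, C = 0 ↦ 2/3  <
B = 2/3, C = 1/3 ↦ 2/3  <
B = 2/3, C = 2/3 ↦ 2/3  <
B = 2/3, C = 1 ↦ 2/3  <
B = 1, C = 0 ↦ 1  ≥
B = 1, C = 1/3 ↦ 1  ≥
B = 1, C = 2/3 ↦ 1  ≥
B = 1, C = 1 ↦ 1  ≥
So 5 of the 16 assignments meet the threshold.

5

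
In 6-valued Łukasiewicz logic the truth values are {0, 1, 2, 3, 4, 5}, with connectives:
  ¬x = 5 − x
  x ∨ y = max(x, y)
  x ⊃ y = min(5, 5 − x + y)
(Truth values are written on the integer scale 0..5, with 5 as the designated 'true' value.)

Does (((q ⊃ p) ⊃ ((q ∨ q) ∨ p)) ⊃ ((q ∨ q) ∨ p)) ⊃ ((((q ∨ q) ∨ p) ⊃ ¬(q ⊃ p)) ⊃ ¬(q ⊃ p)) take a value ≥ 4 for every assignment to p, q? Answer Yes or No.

Counterexample: take p = 0, q = 0.
q ⊃ p = 0 ⊃ 0 = 5
q ∨ q = 0 ∨ 0 = 0
(q ∨ q) ∨ p = 0 ∨ 0 = 0
(q ⊃ p) ⊃ ((q ∨ q) ∨ p) = 5 ⊃ 0 = 0
q ∨ q = 0 ∨ 0 = 0
(q ∨ q) ∨ p = 0 ∨ 0 = 0
((q ⊃ p) ⊃ ((q ∨ q) ∨ p)) ⊃ ((q ∨ q) ∨ p) = 0 ⊃ 0 = 5
q ∨ q = 0 ∨ 0 = 0
(q ∨ q) ∨ p = 0 ∨ 0 = 0
q ⊃ p = 0 ⊃ 0 = 5
¬(q ⊃ p) = ¬5 = 0
((q ∨ q) ∨ p) ⊃ ¬(q ⊃ p) = 0 ⊃ 0 = 5
q ⊃ p = 0 ⊃ 0 = 5
¬(q ⊃ p) = ¬5 = 0
(((q ∨ q) ∨ p) ⊃ ¬(q ⊃ p)) ⊃ ¬(q ⊃ p) = 5 ⊃ 0 = 0
(((q ⊃ p) ⊃ ((q ∨ q) ∨ p)) ⊃ ((q ∨ q) ∨ p)) ⊃ ((((q ∨ q) ∨ p) ⊃ ¬(q ⊃ p)) ⊃ ¬(q ⊃ p)) = 5 ⊃ 0 = 0
This gives 0, which is below 4.

No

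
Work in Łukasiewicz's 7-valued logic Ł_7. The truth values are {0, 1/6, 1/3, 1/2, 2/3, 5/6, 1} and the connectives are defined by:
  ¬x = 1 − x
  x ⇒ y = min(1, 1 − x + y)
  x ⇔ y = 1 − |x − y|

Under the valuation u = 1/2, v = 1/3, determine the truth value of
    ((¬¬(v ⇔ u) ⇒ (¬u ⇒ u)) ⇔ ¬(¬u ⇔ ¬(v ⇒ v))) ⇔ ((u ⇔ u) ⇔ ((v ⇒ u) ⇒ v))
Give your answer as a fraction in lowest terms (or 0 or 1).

v ⇔ u = 1/3 ⇔ 1/2 = 5/6
¬(v ⇔ u) = ¬5/6 = 1/6
¬¬(v ⇔ u) = ¬1/6 = 5/6
¬u = ¬1/2 = 1/2
¬u ⇒ u = 1/2 ⇒ 1/2 = 1
¬¬(v ⇔ u) ⇒ (¬u ⇒ u) = 5/6 ⇒ 1 = 1
¬u = ¬1/2 = 1/2
v ⇒ v = 1/3 ⇒ 1/3 = 1
¬(v ⇒ v) = ¬1 = 0
¬u ⇔ ¬(v ⇒ v) = 1/2 ⇔ 0 = 1/2
¬(¬u ⇔ ¬(v ⇒ v)) = ¬1/2 = 1/2
(¬¬(v ⇔ u) ⇒ (¬u ⇒ u)) ⇔ ¬(¬u ⇔ ¬(v ⇒ v)) = 1 ⇔ 1/2 = 1/2
u ⇔ u = 1/2 ⇔ 1/2 = 1
v ⇒ u = 1/3 ⇒ 1/2 = 1
(v ⇒ u) ⇒ v = 1 ⇒ 1/3 = 1/3
(u ⇔ u) ⇔ ((v ⇒ u) ⇒ v) = 1 ⇔ 1/3 = 1/3
((¬¬(v ⇔ u) ⇒ (¬u ⇒ u)) ⇔ ¬(¬u ⇔ ¬(v ⇒ v))) ⇔ ((u ⇔ u) ⇔ ((v ⇒ u) ⇒ v)) = 1/2 ⇔ 1/3 = 5/6

5/6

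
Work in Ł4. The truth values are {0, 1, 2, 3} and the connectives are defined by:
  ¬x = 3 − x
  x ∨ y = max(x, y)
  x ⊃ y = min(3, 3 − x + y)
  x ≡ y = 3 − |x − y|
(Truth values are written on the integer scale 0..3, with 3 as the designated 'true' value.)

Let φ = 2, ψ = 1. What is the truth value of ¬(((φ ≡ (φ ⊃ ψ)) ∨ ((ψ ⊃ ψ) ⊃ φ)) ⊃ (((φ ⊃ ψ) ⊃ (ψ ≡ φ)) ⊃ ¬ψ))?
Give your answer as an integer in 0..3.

φ ⊃ ψ = 2 ⊃ 1 = 2
φ ≡ (φ ⊃ ψ) = 2 ≡ 2 = 3
ψ ⊃ ψ = 1 ⊃ 1 = 3
(ψ ⊃ ψ) ⊃ φ = 3 ⊃ 2 = 2
(φ ≡ (φ ⊃ ψ)) ∨ ((ψ ⊃ ψ) ⊃ φ) = 3 ∨ 2 = 3
φ ⊃ ψ = 2 ⊃ 1 = 2
ψ ≡ φ = 1 ≡ 2 = 2
(φ ⊃ ψ) ⊃ (ψ ≡ φ) = 2 ⊃ 2 = 3
¬ψ = ¬1 = 2
((φ ⊃ ψ) ⊃ (ψ ≡ φ)) ⊃ ¬ψ = 3 ⊃ 2 = 2
((φ ≡ (φ ⊃ ψ)) ∨ ((ψ ⊃ ψ) ⊃ φ)) ⊃ (((φ ⊃ ψ) ⊃ (ψ ≡ φ)) ⊃ ¬ψ) = 3 ⊃ 2 = 2
¬(((φ ≡ (φ ⊃ ψ)) ∨ ((ψ ⊃ ψ) ⊃ φ)) ⊃ (((φ ⊃ ψ) ⊃ (ψ ≡ φ)) ⊃ ¬ψ)) = ¬2 = 1

1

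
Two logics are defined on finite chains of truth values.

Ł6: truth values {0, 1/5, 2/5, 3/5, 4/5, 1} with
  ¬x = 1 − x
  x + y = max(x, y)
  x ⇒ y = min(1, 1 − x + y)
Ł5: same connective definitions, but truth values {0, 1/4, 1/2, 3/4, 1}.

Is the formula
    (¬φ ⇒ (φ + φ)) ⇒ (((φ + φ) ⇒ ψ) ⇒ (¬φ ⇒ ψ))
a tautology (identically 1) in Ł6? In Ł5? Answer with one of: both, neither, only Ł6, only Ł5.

both

In Ł6: every assignment gives 1 — tautology.
In Ł5: every assignment gives 1 — tautology.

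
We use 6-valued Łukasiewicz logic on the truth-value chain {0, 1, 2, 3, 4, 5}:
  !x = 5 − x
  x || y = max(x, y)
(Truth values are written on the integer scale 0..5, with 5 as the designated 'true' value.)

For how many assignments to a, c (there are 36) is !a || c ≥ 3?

value 5: 11 assignments (counts)
value 4: 9 assignments (counts)
value 3: 7 assignments (counts)
value 2: 5 assignments
value 1: 3 assignments
value 0: 1 assignment
So 27 of the 36 assignments meet the threshold.

27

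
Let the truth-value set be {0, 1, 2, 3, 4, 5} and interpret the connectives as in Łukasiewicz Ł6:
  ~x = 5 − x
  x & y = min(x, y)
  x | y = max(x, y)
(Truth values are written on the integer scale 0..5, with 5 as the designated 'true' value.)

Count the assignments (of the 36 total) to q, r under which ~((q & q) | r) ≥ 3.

value 5: 1 assignment (counts)
value 4: 3 assignments (counts)
value 3: 5 assignments (counts)
value 2: 7 assignments
value 1: 9 assignments
value 0: 11 assignments
So 9 of the 36 assignments meet the threshold.

9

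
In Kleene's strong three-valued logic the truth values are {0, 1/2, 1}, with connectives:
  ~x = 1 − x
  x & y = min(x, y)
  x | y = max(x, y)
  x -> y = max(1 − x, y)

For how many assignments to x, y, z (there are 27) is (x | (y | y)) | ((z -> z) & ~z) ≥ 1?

19

value 1: 19 assignments (counts)
value 1/2: 7 assignments
value 0: 1 assignment
So 19 of the 27 assignments meet the threshold.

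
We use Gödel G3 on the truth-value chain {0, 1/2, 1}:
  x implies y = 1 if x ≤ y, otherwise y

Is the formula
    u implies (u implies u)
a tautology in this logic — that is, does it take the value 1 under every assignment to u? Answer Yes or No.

u = 0 ↦ 1
u = 1/2 ↦ 1
u = 1 ↦ 1
Every assignment gives a value ≥ 1.

Yes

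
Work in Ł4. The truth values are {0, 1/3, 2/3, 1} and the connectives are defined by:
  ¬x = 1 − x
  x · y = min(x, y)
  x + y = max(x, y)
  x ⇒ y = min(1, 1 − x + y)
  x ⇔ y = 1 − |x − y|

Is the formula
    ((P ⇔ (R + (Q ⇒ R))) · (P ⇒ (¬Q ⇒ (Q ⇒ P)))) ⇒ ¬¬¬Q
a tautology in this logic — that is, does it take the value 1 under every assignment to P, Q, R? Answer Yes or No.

Counterexample: take P = 0, Q = 2/3, R = 0.
Q ⇒ R = 2/3 ⇒ 0 = 1/3
R + (Q ⇒ R) = 0 + 1/3 = 1/3
P ⇔ (R + (Q ⇒ R)) = 0 ⇔ 1/3 = 2/3
¬Q = ¬2/3 = 1/3
Q ⇒ P = 2/3 ⇒ 0 = 1/3
¬Q ⇒ (Q ⇒ P) = 1/3 ⇒ 1/3 = 1
P ⇒ (¬Q ⇒ (Q ⇒ P)) = 0 ⇒ 1 = 1
(P ⇔ (R + (Q ⇒ R))) · (P ⇒ (¬Q ⇒ (Q ⇒ P))) = 2/3 · 1 = 2/3
¬Q = ¬2/3 = 1/3
¬¬Q = ¬1/3 = 2/3
¬¬¬Q = ¬2/3 = 1/3
((P ⇔ (R + (Q ⇒ R))) · (P ⇒ (¬Q ⇒ (Q ⇒ P)))) ⇒ ¬¬¬Q = 2/3 ⇒ 1/3 = 2/3
This gives 2/3 ≠ 1.

No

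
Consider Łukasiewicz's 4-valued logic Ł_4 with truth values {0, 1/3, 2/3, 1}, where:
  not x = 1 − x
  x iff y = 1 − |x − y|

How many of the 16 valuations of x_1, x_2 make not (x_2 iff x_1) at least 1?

2

x_1 = 0, x_2 = 0 ↦ 0  <
x_1 = 0, x_2 = 1/3 ↦ 1/3  <
x_1 = 0, x_2 = 2/3 ↦ 2/3  <
x_1 = 0, x_2 = 1 ↦ 1  ≥
x_1 = 1/3, x_2 = 0 ↦ 1/3  <
x_1 = 1/3, x_2 = 1/3 ↦ 0  <
x_1 = 1/3, x_2 = 2/3 ↦ 1/3  <
x_1 = 1/3, x_2 = 1 ↦ 2/3  <
x_1 = 2/3, x_2 = 0 ↦ 2/3  <
x_1 = 2/3, x_2 = 1/3 ↦ 1/3  <
x_1 = 2/3, x_2 = 2/3 ↦ 0  <
x_1 = 2/3, x_2 = 1 ↦ 1/3  <
x_1 = 1, x_2 = 0 ↦ 1  ≥
x_1 = 1, x_2 = 1/3 ↦ 2/3  <
x_1 = 1, x_2 = 2/3 ↦ 1/3  <
x_1 = 1, x_2 = 1 ↦ 0  <
So 2 of the 16 assignments meet the threshold.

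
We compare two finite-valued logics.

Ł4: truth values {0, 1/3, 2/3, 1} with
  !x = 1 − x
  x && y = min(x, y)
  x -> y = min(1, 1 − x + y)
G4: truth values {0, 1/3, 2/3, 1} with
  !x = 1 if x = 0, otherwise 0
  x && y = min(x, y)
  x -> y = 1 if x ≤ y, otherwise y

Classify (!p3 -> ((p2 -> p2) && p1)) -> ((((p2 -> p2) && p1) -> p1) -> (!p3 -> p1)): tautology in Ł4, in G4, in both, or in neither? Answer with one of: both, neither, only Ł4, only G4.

both

In Ł4: every assignment gives 1 — tautology.
In G4: every assignment gives 1 — tautology.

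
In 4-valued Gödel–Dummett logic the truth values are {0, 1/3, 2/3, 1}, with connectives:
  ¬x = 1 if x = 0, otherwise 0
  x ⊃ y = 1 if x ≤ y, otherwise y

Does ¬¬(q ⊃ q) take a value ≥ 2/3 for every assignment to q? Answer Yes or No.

Yes

q = 0 ↦ 1
q = 1/3 ↦ 1
q = 2/3 ↦ 1
q = 1 ↦ 1
Every assignment gives a value ≥ 2/3.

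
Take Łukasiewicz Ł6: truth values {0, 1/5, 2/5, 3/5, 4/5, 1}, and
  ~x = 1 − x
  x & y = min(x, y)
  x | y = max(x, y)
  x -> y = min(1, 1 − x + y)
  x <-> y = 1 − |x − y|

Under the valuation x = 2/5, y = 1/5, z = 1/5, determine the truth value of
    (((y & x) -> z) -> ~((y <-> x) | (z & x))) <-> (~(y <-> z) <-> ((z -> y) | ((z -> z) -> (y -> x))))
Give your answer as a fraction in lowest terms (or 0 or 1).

y & x = 1/5 & 2/5 = 1/5
(y & x) -> z = 1/5 -> 1/5 = 1
y <-> x = 1/5 <-> 2/5 = 4/5
z & x = 1/5 & 2/5 = 1/5
(y <-> x) | (z & x) = 4/5 | 1/5 = 4/5
~((y <-> x) | (z & x)) = ~4/5 = 1/5
((y & x) -> z) -> ~((y <-> x) | (z & x)) = 1 -> 1/5 = 1/5
y <-> z = 1/5 <-> 1/5 = 1
~(y <-> z) = ~1 = 0
z -> y = 1/5 -> 1/5 = 1
z -> z = 1/5 -> 1/5 = 1
y -> x = 1/5 -> 2/5 = 1
(z -> z) -> (y -> x) = 1 -> 1 = 1
(z -> y) | ((z -> z) -> (y -> x)) = 1 | 1 = 1
~(y <-> z) <-> ((z -> y) | ((z -> z) -> (y -> x))) = 0 <-> 1 = 0
(((y & x) -> z) -> ~((y <-> x) | (z & x))) <-> (~(y <-> z) <-> ((z -> y) | ((z -> z) -> (y -> x)))) = 1/5 <-> 0 = 4/5

4/5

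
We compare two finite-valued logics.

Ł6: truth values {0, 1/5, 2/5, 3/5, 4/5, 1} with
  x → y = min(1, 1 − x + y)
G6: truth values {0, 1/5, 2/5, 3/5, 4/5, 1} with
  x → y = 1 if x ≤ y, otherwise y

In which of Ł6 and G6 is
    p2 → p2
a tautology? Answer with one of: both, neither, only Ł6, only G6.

In Ł6: every assignment gives 1 — tautology.
In G6: every assignment gives 1 — tautology.

both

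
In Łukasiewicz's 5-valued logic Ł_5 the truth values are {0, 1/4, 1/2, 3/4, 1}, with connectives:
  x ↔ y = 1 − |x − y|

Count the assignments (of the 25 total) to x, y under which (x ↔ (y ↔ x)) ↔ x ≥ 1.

value 1: 6 assignments (counts)
value 3/4: 9 assignments
value 1/2: 5 assignments
value 1/4: 3 assignments
value 0: 2 assignments
So 6 of the 25 assignments meet the threshold.

6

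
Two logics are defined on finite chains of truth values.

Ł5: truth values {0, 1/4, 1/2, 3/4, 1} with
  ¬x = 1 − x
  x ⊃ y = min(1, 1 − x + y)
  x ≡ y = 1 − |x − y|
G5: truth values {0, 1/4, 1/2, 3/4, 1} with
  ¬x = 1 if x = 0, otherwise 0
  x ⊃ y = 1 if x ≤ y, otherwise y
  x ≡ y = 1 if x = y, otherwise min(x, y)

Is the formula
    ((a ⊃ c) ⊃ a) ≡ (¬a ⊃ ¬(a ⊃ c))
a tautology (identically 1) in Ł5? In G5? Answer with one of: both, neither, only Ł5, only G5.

In Ł5: every assignment gives 1 — tautology.
In G5: at a = 1/4, c = 1/4 the value is 1/4 — not a tautology.

only Ł5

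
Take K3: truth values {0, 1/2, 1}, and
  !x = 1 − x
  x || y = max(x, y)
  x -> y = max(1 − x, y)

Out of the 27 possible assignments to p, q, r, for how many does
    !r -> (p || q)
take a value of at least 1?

19

value 1: 19 assignments (counts)
value 1/2: 7 assignments
value 0: 1 assignment
So 19 of the 27 assignments meet the threshold.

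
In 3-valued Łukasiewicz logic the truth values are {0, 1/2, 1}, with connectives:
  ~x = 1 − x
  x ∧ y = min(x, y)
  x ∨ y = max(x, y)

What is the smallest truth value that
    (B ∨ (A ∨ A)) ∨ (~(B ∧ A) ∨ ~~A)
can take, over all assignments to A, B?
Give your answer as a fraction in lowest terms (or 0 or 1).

1/2

Take A = 1/2, B = 1/2:
A ∨ A = 1/2 ∨ 1/2 = 1/2
B ∨ (A ∨ A) = 1/2 ∨ 1/2 = 1/2
B ∧ A = 1/2 ∧ 1/2 = 1/2
~(B ∧ A) = ~1/2 = 1/2
~A = ~1/2 = 1/2
~~A = ~1/2 = 1/2
~(B ∧ A) ∨ ~~A = 1/2 ∨ 1/2 = 1/2
(B ∨ (A ∨ A)) ∨ (~(B ∧ A) ∨ ~~A) = 1/2 ∨ 1/2 = 1/2
No assignment yields a value below 1/2, so this is the minimum.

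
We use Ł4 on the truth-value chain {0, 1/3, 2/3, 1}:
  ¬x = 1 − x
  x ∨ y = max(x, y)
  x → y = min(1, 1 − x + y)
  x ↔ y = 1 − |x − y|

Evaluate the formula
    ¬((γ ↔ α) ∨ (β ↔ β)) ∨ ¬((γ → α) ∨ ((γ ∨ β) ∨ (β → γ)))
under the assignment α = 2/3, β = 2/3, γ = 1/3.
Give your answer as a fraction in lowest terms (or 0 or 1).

0

γ ↔ α = 1/3 ↔ 2/3 = 2/3
β ↔ β = 2/3 ↔ 2/3 = 1
(γ ↔ α) ∨ (β ↔ β) = 2/3 ∨ 1 = 1
¬((γ ↔ α) ∨ (β ↔ β)) = ¬1 = 0
γ → α = 1/3 → 2/3 = 1
γ ∨ β = 1/3 ∨ 2/3 = 2/3
β → γ = 2/3 → 1/3 = 2/3
(γ ∨ β) ∨ (β → γ) = 2/3 ∨ 2/3 = 2/3
(γ → α) ∨ ((γ ∨ β) ∨ (β → γ)) = 1 ∨ 2/3 = 1
¬((γ → α) ∨ ((γ ∨ β) ∨ (β → γ))) = ¬1 = 0
¬((γ ↔ α) ∨ (β ↔ β)) ∨ ¬((γ → α) ∨ ((γ ∨ β) ∨ (β → γ))) = 0 ∨ 0 = 0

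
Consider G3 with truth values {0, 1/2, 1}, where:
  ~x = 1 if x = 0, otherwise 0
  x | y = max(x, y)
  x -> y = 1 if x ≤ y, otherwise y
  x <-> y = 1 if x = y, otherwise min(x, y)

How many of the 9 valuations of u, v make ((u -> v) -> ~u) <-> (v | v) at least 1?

1

u = 0, v = 0 ↦ 0  <
u = 0, v = 1/2 ↦ 1/2  <
u = 0, v = 1 ↦ 1  ≥
u = 1/2, v = 0 ↦ 0  <
u = 1/2, v = 1/2 ↦ 0  <
u = 1/2, v = 1 ↦ 0  <
u = 1, v = 0 ↦ 0  <
u = 1, v = 1/2 ↦ 0  <
u = 1, v = 1 ↦ 0  <
So 1 of the 9 assignments meets the threshold.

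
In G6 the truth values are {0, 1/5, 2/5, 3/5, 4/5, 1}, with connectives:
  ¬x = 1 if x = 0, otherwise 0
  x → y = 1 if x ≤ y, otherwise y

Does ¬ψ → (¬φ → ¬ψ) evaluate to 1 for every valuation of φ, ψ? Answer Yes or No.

Yes

At φ = 1, ψ = 2/5, for instance:
¬ψ = ¬2/5 = 0
¬φ = ¬1 = 0
¬φ → ¬ψ = 0 → 0 = 1
¬ψ → (¬φ → ¬ψ) = 0 → 1 = 1
and checking the remaining 35 assignments likewise gives ≥ 1 in every case.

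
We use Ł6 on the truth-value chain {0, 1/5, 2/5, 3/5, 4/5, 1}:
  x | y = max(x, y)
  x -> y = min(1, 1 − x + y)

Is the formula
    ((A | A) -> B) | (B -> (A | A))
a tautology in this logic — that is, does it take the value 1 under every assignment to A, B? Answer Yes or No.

At A = 1/5, B = 3/5, for instance:
A | A = 1/5 | 1/5 = 1/5
(A | A) -> B = 1/5 -> 3/5 = 1
B -> (A | A) = 3/5 -> 1/5 = 3/5
((A | A) -> B) | (B -> (A | A)) = 1 | 3/5 = 1
and checking the remaining 35 assignments likewise gives ≥ 1 in every case.

Yes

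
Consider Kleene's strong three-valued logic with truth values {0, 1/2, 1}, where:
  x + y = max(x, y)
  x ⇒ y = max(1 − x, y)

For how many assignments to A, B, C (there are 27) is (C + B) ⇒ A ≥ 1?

value 1: 11 assignments (counts)
value 1/2: 11 assignments
value 0: 5 assignments
So 11 of the 27 assignments meet the threshold.

11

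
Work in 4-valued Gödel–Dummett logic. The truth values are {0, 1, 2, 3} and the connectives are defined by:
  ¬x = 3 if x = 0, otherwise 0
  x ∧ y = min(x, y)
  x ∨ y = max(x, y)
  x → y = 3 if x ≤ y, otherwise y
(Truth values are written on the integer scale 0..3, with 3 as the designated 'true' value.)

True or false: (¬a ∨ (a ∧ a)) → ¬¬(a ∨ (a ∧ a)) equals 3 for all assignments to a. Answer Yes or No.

No

Counterexample: take a = 0.
¬a = ¬0 = 3
a ∧ a = 0 ∧ 0 = 0
¬a ∨ (a ∧ a) = 3 ∨ 0 = 3
a ∧ a = 0 ∧ 0 = 0
a ∨ (a ∧ a) = 0 ∨ 0 = 0
¬(a ∨ (a ∧ a)) = ¬0 = 3
¬¬(a ∨ (a ∧ a)) = ¬3 = 0
(¬a ∨ (a ∧ a)) → ¬¬(a ∨ (a ∧ a)) = 3 → 0 = 0
This gives 0 ≠ 3.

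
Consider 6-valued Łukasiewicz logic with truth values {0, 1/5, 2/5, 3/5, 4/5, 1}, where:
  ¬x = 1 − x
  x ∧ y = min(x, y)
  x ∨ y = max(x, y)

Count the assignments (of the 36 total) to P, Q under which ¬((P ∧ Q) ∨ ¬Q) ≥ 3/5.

9

value 1: 1 assignment (counts)
value 4/5: 3 assignments (counts)
value 3/5: 5 assignments (counts)
value 2/5: 11 assignments
value 1/5: 9 assignments
value 0: 7 assignments
So 9 of the 36 assignments meet the threshold.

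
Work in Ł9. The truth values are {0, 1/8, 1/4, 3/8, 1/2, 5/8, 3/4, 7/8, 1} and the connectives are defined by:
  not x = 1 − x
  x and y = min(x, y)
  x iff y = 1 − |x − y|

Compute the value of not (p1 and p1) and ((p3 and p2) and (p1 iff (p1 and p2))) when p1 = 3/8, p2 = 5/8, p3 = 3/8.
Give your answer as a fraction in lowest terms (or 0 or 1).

3/8

p1 and p1 = 3/8 and 3/8 = 3/8
not (p1 and p1) = not 3/8 = 5/8
p3 and p2 = 3/8 and 5/8 = 3/8
p1 and p2 = 3/8 and 5/8 = 3/8
p1 iff (p1 and p2) = 3/8 iff 3/8 = 1
(p3 and p2) and (p1 iff (p1 and p2)) = 3/8 and 1 = 3/8
not (p1 and p1) and ((p3 and p2) and (p1 iff (p1 and p2))) = 5/8 and 3/8 = 3/8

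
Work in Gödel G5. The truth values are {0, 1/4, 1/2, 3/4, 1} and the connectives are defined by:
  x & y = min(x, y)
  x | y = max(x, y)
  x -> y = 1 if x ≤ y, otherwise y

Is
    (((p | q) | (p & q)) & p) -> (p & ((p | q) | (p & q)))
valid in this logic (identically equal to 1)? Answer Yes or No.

Yes

At p = 1/4, q = 1/4, for instance:
p | q = 1/4 | 1/4 = 1/4
p & q = 1/4 & 1/4 = 1/4
(p | q) | (p & q) = 1/4 | 1/4 = 1/4
((p | q) | (p & q)) & p = 1/4 & 1/4 = 1/4
p & ((p | q) | (p & q)) = 1/4 & 1/4 = 1/4
(((p | q) | (p & q)) & p) -> (p & ((p | q) | (p & q))) = 1/4 -> 1/4 = 1
and checking the remaining 24 assignments likewise gives ≥ 1 in every case.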